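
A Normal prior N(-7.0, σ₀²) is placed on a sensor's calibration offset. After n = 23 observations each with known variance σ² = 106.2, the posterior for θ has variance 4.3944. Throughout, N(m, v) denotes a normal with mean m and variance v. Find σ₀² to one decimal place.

σ₀² = 91.0

Posterior precision equals prior precision plus data precision: 1/σ_n² = 1/σ₀² + n/σ².
So 1/σ₀² = 1/4.3944 − 23/106.2 = 0.227562 − 0.216573 = 0.010989.
Hence σ₀² = 1/0.010989 ≈ 91.0.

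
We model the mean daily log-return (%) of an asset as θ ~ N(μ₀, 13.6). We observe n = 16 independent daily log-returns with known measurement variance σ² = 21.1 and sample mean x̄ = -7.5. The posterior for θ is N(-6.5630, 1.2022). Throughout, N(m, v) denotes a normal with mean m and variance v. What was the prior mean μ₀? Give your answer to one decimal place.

μ₀ = 3.1

With known observation variance, the Normal–Normal posterior has precision τ_n = τ₀ + n/σ² and mean μ_n = (τ₀μ₀ + (n/σ²)x̄)/τ_n.
Here τ₀ = 1/13.6 = 0.073529 and τ_data = 16/21.1 = 0.758294, so τ_n = 0.831823.
Rearranging for μ₀: μ₀ = (μ_n·τ_n − τ_data·x̄)/τ₀ = (-6.5630·0.831823 − 0.758294·-7.5) / 0.073529 = 0.227951/0.073529 ≈ 3.1.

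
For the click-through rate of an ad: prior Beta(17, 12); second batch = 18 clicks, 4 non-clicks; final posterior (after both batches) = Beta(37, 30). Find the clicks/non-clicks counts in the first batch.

2 clicks and 14 non-clicks

Because Beta–binomial updating is additive in the counts, the combined data contributed (α_post−α_prior, β_post−β_prior) successes and failures.
Total across both batches: 37−17=20 clicks, 30−12=18 non-clicks.
Subtract the second batch: 20−18=2 clicks and 18−4=14 non-clicks.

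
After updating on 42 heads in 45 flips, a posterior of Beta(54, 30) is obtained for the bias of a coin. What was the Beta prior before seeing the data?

Beta(12, 27)

Beta is conjugate to the binomial likelihood: posterior = Beta(α+s, β+f).
Subtract the data counts: 54−42=12, 30−3=27.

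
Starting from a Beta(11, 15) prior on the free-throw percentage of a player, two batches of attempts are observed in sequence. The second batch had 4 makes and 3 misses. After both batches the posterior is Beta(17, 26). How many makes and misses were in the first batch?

2 makes and 8 misses

Sequential conjugate updates are equivalent to a single update on the pooled data, so total successes = posterior α − prior α and total failures = posterior β − prior β.
Total across both batches: 17−11=6 makes, 26−15=11 misses.
Subtract the second batch: 6−4=2 makes and 11−3=8 misses.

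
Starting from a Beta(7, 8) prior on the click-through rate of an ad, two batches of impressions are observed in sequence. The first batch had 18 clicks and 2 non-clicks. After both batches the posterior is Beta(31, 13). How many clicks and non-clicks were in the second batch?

Sequential conjugate updates are equivalent to a single update on the pooled data, so total successes = posterior α − prior α and total failures = posterior β − prior β.
Total across both batches: 31−7=24 clicks, 13−8=5 non-clicks.
Subtract the first batch: 24−18=6 clicks and 5−2=3 non-clicks.

6 clicks and 3 non-clicks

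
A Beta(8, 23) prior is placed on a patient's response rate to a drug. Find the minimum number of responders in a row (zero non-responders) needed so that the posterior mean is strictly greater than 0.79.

After k responders and 0 non-responders the posterior is Beta(8+k, 23), with mean (8+k)/(8+23+k).
Set (8+k)/(31+k) > 0.79 and solve: k > (0.79·31 − 8)/(1 − 0.79) = 78.524.
The smallest integer exceeding 78.524 is 79.

k = 79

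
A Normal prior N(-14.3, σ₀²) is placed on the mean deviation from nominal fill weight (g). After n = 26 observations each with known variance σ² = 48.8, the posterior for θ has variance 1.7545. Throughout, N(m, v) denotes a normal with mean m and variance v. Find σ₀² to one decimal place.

Posterior precision equals prior precision plus data precision: 1/σ_n² = 1/σ₀² + n/σ².
So 1/σ₀² = 1/1.7545 − 26/48.8 = 0.569963 − 0.532787 = 0.037176.
Hence σ₀² = 1/0.037176 ≈ 26.9.

σ₀² = 26.9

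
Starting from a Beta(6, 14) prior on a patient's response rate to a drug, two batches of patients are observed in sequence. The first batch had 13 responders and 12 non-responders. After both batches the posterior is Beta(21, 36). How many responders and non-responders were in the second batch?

2 responders and 10 non-responders

Because Beta–binomial updating is additive in the counts, the combined data contributed (α_post−α_prior, β_post−β_prior) successes and failures.
Total across both batches: 21−6=15 responders, 36−14=22 non-responders.
Subtract the first batch: 15−13=2 responders and 22−12=10 non-responders.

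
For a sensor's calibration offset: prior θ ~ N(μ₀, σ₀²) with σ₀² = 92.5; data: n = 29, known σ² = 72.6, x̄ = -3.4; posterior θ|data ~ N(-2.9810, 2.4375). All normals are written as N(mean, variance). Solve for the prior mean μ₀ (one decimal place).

μ₀ = 12.5

The posterior mean is a precision-weighted average: μ_n = (τ₀μ₀ + τ_data·x̄)/(τ₀+τ_data), with τ₀=1/σ₀² and τ_data=n/σ².
Here τ₀ = 1/92.5 = 0.010811 and τ_data = 29/72.6 = 0.399449, so τ_n = 0.410260.
Rearranging for μ₀: μ₀ = (μ_n·τ_n − τ_data·x̄)/τ₀ = (-2.9810·0.410260 − 0.399449·-3.4) / 0.010811 = 0.135142/0.010811 ≈ 12.5.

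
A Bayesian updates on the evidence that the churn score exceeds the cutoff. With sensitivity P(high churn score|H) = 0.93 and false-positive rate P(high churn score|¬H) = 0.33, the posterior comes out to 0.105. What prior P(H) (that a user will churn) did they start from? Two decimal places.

Bayes' rule in odds form gives O(H|E) = O(H)·[P(E|H)/P(E|¬H)], hence O(H) = O(H|E)/LR.
Posterior odds = 0.105/(1−0.105) = 0.1173. LR = 0.93/0.33 = 2.8182.
Prior odds = 0.1173/2.8182 = 0.0416, so P(H) = 0.0416/(1+0.0416) ≈ 0.04.

P(H) = 0.04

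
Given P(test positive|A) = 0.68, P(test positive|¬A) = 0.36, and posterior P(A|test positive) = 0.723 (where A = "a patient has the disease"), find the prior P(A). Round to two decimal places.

Bayes' rule in odds form gives O(A|E) = O(A)·[P(E|A)/P(E|¬A)], hence O(A) = O(A|E)/LR.
Posterior odds = 0.723/(1−0.723) = 2.6101. LR = 0.68/0.36 = 1.8889.
Prior odds = 2.6101/1.8889 = 1.3818, so P(A) = 1.3818/(1+1.3818) ≈ 0.58.

P(A) = 0.58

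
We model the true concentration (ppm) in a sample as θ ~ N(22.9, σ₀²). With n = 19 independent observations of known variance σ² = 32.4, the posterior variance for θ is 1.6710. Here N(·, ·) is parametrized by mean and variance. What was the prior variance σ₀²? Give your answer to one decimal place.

For the Normal–Normal model with known σ², precisions add: τ_n = τ₀ + n/σ².
So 1/σ₀² = 1/1.6710 − 19/32.4 = 0.598444 − 0.586420 = 0.012024.
Hence σ₀² = 1/0.012024 ≈ 83.2.

σ₀² = 83.2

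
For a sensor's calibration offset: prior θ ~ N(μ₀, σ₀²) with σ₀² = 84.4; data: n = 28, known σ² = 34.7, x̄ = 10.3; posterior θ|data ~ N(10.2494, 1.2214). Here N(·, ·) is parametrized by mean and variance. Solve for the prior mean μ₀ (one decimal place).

With known observation variance, the Normal–Normal posterior has precision τ_n = τ₀ + n/σ² and mean μ_n = (τ₀μ₀ + (n/σ²)x̄)/τ_n.
Here τ₀ = 1/84.4 = 0.011848 and τ_data = 28/34.7 = 0.806916, so τ_n = 0.818764.
Rearranging for μ₀: μ₀ = (μ_n·τ_n − τ_data·x̄)/τ₀ = (10.2494·0.818764 − 0.806916·10.3) / 0.011848 = 0.080605/0.011848 ≈ 6.8.

μ₀ = 6.8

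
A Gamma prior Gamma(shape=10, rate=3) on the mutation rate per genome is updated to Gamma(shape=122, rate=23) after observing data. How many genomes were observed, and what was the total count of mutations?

A Gamma(α, β) prior (rate parametrization) on a Poisson rate with n observations summing to S gives posterior Gamma(α+S, β+n).
Matching: Σxᵢ = 122 − 10 = 112 and n = 23 − 3 = 20.

n = 20 genomes with total 112 mutations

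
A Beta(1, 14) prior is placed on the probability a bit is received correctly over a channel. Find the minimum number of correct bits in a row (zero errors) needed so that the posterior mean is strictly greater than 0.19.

After k correct bits and 0 errors the posterior is Beta(1+k, 14), with mean (1+k)/(1+14+k).
Set (1+k)/(15+k) > 0.19 and solve: k > (0.19·15 − 1)/(1 − 0.19) = 2.284.
The smallest integer exceeding 2.284 is 3, and checking k=3: (4)/(18) = 0.2222 > 0.19.

k = 3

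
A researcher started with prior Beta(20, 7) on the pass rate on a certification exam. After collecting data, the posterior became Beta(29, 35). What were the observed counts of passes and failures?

Beta is conjugate to the binomial likelihood: posterior = Beta(α+s, β+f).
So s = 29 − 20 = 9 and f = 35 − 7 = 28.

9 passes and 28 failures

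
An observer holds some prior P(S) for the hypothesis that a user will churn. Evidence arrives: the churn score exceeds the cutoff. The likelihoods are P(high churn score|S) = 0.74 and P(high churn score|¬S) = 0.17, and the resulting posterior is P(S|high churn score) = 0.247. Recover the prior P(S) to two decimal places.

Bayes' rule in odds form gives O(S|E) = O(S)·[P(E|S)/P(E|¬S)], hence O(S) = O(S|E)/LR.
Posterior odds = 0.247/(1−0.247) = 0.3280. LR = 0.74/0.17 = 4.3529.
Prior odds = 0.3280/4.3529 = 0.0754, so P(S) = 0.0754/(1+0.0754) ≈ 0.07.

P(S) = 0.07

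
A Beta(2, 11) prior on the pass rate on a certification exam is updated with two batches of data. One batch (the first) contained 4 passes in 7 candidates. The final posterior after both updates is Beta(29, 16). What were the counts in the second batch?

Because Beta–binomial updating is additive in the counts, the combined data contributed (α_post−α_prior, β_post−β_prior) successes and failures.
Total across both batches: 29−2=27 passes, 16−11=5 failures.
Subtract the first batch: 27−4=23 passes and 5−3=2 failures.

23 passes and 2 failures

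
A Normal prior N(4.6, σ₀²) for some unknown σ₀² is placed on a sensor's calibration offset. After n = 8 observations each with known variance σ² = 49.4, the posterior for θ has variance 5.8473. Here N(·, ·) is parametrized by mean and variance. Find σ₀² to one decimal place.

For the Normal–Normal model with known σ², precisions add: τ_n = τ₀ + n/σ².
So 1/σ₀² = 1/5.8473 − 8/49.4 = 0.171019 − 0.161943 = 0.009076.
Hence σ₀² = 1/0.009076 ≈ 110.2.

σ₀² = 110.2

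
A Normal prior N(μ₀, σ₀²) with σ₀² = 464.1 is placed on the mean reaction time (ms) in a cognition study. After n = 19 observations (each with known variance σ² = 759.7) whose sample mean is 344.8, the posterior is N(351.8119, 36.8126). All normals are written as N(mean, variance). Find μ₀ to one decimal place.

μ₀ = 433.2

The posterior mean is a precision-weighted average: μ_n = (τ₀μ₀ + τ_data·x̄)/(τ₀+τ_data), with τ₀=1/σ₀² and τ_data=n/σ².
Here τ₀ = 1/464.1 = 0.002155 and τ_data = 19/759.7 = 0.025010, so τ_n = 0.027165.
Rearranging for μ₀: μ₀ = (μ_n·τ_n − τ_data·x̄)/τ₀ = (351.8119·0.027165 − 0.025010·344.8) / 0.002155 = 0.933522/0.002155 ≈ 433.2.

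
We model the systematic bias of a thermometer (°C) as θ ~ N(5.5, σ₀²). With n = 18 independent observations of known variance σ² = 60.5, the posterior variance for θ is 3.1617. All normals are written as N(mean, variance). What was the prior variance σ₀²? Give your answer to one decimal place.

Posterior precision equals prior precision plus data precision: 1/σ_n² = 1/σ₀² + n/σ².
So 1/σ₀² = 1/3.1617 − 18/60.5 = 0.316286 − 0.297521 = 0.018765.
Hence σ₀² = 1/0.018765 ≈ 53.3.

σ₀² = 53.3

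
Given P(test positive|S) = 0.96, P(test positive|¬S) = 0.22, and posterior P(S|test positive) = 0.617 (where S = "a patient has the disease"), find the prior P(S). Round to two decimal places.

In odds form, posterior odds = prior odds × likelihood ratio, so prior odds = posterior odds ÷ LR.
Posterior odds = 0.617/(1−0.617) = 1.6110. LR = 0.96/0.22 = 4.3636.
Prior odds = 1.6110/4.3636 = 0.3692, so P(S) = 0.3692/(1+0.3692) ≈ 0.27.

P(S) = 0.27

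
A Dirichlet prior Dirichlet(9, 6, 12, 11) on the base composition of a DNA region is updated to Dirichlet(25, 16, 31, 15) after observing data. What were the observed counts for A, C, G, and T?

For a Dirichlet(α) prior with multinomial counts c, the posterior is Dirichlet(α + c) componentwise.
Counts are posterior − prior componentwise: 25−9=16, 16−6=10, 31−12=19, 15−11=4.

counts (16, 10, 19, 4)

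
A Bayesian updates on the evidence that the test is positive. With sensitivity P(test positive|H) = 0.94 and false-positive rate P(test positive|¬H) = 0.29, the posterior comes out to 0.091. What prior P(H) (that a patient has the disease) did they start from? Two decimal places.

Bayes' rule in odds form gives O(H|E) = O(H)·[P(E|H)/P(E|¬H)], hence O(H) = O(H|E)/LR.
Posterior odds = 0.091/(1−0.091) = 0.1001. LR = 0.94/0.29 = 3.2414.
Prior odds = 0.1001/3.2414 = 0.0309, so P(H) = 0.0309/(1+0.0309) ≈ 0.03.

P(H) = 0.03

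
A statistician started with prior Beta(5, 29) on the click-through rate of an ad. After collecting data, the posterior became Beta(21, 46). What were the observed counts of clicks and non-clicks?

Beta is conjugate to the binomial likelihood: posterior = Beta(a+s, b+f).
Match parameters: s=21−5=16, f=46−29=17.

16 clicks and 17 non-clicks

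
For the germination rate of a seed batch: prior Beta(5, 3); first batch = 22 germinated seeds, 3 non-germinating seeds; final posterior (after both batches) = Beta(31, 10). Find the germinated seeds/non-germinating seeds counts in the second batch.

4 germinated seeds and 4 non-germinating seeds

Sequential conjugate updates are equivalent to a single update on the pooled data, so total successes = posterior α − prior α and total failures = posterior β − prior β.
Total across both batches: 31−5=26 germinated seeds, 10−3=7 non-germinating seeds.
Subtract the first batch: 26−22=4 germinated seeds and 7−3=4 non-germinating seeds.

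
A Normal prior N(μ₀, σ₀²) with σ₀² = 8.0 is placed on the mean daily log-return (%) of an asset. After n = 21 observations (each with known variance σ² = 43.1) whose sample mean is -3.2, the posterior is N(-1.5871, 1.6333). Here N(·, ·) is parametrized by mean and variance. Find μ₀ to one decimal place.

With known observation variance, the Normal–Normal posterior has precision τ_n = τ₀ + n/σ² and mean μ_n = (τ₀μ₀ + (n/σ²)x̄)/τ_n.
Here τ₀ = 1/8.0 = 0.125000 and τ_data = 21/43.1 = 0.487239, so τ_n = 0.612239.
Rearranging for μ₀: μ₀ = (μ_n·τ_n − τ_data·x̄)/τ₀ = (-1.5871·0.612239 − 0.487239·-3.2) / 0.125000 = 0.587480/0.125000 ≈ 4.7.

μ₀ = 4.7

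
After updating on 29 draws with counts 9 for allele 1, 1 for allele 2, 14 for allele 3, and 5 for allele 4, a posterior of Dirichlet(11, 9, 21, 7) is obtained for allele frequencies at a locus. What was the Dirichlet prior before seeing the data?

Dirichlet(2, 8, 7, 2)

For a Dirichlet(α) prior with multinomial counts c, the posterior is Dirichlet(α + c) componentwise.
Subtract each count from the matching posterior parameter: 11−9=2, 9−1=8, 21−14=7, 7−5=2.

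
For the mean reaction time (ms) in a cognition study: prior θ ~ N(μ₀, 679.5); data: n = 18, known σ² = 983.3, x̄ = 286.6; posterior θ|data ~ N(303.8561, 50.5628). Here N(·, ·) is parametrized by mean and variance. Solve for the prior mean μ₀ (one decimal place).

The posterior mean is a precision-weighted average: μ_n = (τ₀μ₀ + τ_data·x̄)/(τ₀+τ_data), with τ₀=1/σ₀² and τ_data=n/σ².
Here τ₀ = 1/679.5 = 0.001472 and τ_data = 18/983.3 = 0.018306, so τ_n = 0.019778.
Rearranging for μ₀: μ₀ = (μ_n·τ_n − τ_data·x̄)/τ₀ = (303.8561·0.019778 − 0.018306·286.6) / 0.001472 = 0.763166/0.001472 ≈ 518.5.

μ₀ = 518.5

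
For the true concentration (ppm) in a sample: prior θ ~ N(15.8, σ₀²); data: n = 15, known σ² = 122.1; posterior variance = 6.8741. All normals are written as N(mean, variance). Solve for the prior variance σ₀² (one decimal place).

For the Normal–Normal model with known σ², precisions add: τ_n = τ₀ + n/σ².
So 1/σ₀² = 1/6.8741 − 15/122.1 = 0.145474 − 0.122850 = 0.022624.
Hence σ₀² = 1/0.022624 ≈ 44.2.

σ₀² = 44.2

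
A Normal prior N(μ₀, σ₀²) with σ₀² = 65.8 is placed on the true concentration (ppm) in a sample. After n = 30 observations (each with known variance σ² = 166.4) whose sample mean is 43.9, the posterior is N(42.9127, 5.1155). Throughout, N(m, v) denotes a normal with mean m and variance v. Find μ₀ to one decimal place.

μ₀ = 31.2

With known observation variance, the Normal–Normal posterior has precision τ_n = τ₀ + n/σ² and mean μ_n = (τ₀μ₀ + (n/σ²)x̄)/τ_n.
Here τ₀ = 1/65.8 = 0.015198 and τ_data = 30/166.4 = 0.180288, so τ_n = 0.195486.
Rearranging for μ₀: μ₀ = (μ_n·τ_n − τ_data·x̄)/τ₀ = (42.9127·0.195486 − 0.180288·43.9) / 0.015198 = 0.474189/0.015198 ≈ 31.2.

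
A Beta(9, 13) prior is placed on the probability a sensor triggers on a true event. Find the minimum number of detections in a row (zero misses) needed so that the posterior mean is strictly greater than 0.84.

After k detections and 0 misses the posterior is Beta(9+k, 13), with mean (9+k)/(9+13+k).
Set (9+k)/(22+k) > 0.84 and solve: k > (0.84·22 − 9)/(1 − 0.84) = 59.250.
The smallest integer exceeding 59.250 is 60, and checking k=60: (69)/(82) = 0.8415 > 0.84.

k = 60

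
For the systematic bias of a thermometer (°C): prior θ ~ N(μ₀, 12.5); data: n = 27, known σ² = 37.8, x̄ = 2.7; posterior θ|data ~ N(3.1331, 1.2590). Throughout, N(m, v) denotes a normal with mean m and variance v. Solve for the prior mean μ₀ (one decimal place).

The posterior mean is a precision-weighted average: μ_n = (τ₀μ₀ + τ_data·x̄)/(τ₀+τ_data), with τ₀=1/σ₀² and τ_data=n/σ².
Here τ₀ = 1/12.5 = 0.080000 and τ_data = 27/37.8 = 0.714286, so τ_n = 0.794286.
Rearranging for μ₀: μ₀ = (μ_n·τ_n − τ_data·x̄)/τ₀ = (3.1331·0.794286 − 0.714286·2.7) / 0.080000 = 0.560005/0.080000 ≈ 7.0.

μ₀ = 7.0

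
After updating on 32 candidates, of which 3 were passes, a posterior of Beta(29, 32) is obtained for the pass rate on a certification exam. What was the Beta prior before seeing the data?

Beta(26, 3)

A Beta(α, β) prior with s successes and f failures in binomial data gives a Beta(α+s, β+f) posterior.
So α = 29 − 3 = 26 and β = 32 − 29 = 3.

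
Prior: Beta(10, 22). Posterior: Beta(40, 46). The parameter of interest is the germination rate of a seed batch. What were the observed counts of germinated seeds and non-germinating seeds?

Under Beta–binomial conjugacy the posterior parameters are (α+s, β+f).
So s = 40 − 10 = 30 and f = 46 − 22 = 24.

30 germinated seeds and 24 non-germinating seeds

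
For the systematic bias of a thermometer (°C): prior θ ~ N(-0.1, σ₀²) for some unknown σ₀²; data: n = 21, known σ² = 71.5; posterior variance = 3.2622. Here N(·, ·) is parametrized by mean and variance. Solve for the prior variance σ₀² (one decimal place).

σ₀² = 77.9

Posterior precision equals prior precision plus data precision: 1/σ_n² = 1/σ₀² + n/σ².
So 1/σ₀² = 1/3.2622 − 21/71.5 = 0.306542 − 0.293706 = 0.012836.
Hence σ₀² = 1/0.012836 ≈ 77.9.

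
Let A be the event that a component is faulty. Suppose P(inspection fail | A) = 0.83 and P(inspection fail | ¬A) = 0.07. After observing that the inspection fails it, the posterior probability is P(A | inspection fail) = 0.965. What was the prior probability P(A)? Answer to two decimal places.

Bayes' rule in odds form gives O(A|E) = O(A)·[P(E|A)/P(E|¬A)], hence O(A) = O(A|E)/LR.
Posterior odds = 0.965/(1−0.965) = 27.5714. LR = 0.83/0.07 = 11.8571.
Prior odds = 27.5714/11.8571 = 2.3253, so P(A) = 2.3253/(1+2.3253) ≈ 0.70.

P(A) = 0.70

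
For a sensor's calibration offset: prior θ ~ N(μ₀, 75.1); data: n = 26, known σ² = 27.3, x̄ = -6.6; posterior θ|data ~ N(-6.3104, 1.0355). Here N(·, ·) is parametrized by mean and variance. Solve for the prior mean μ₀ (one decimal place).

μ₀ = 14.4

The posterior mean is a precision-weighted average: μ_n = (τ₀μ₀ + τ_data·x̄)/(τ₀+τ_data), with τ₀=1/σ₀² and τ_data=n/σ².
Here τ₀ = 1/75.1 = 0.013316 and τ_data = 26/27.3 = 0.952381, so τ_n = 0.965697.
Rearranging for μ₀: μ₀ = (μ_n·τ_n − τ_data·x̄)/τ₀ = (-6.3104·0.965697 − 0.952381·-6.6) / 0.013316 = 0.191780/0.013316 ≈ 14.4.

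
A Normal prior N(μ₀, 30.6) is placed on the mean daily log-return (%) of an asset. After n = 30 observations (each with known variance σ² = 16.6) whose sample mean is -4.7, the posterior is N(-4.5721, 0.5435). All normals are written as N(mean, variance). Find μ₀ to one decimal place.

With known observation variance, the Normal–Normal posterior has precision τ_n = τ₀ + n/σ² and mean μ_n = (τ₀μ₀ + (n/σ²)x̄)/τ_n.
Here τ₀ = 1/30.6 = 0.032680 and τ_data = 30/16.6 = 1.807229, so τ_n = 1.839909.
Rearranging for μ₀: μ₀ = (μ_n·τ_n − τ_data·x̄)/τ₀ = (-4.5721·1.839909 − 1.807229·-4.7) / 0.032680 = 0.081728/0.032680 ≈ 2.5.

μ₀ = 2.5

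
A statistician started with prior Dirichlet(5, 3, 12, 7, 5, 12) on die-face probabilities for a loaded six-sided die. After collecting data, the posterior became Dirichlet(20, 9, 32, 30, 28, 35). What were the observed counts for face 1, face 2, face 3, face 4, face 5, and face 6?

For a Dirichlet(α) prior with multinomial counts c, the posterior is Dirichlet(α + c) componentwise.
Counts are posterior − prior componentwise: 20−5=15, 9−3=6, 32−12=20, 30−7=23, 28−5=23, 35−12=23.

counts (15, 6, 20, 23, 23, 23)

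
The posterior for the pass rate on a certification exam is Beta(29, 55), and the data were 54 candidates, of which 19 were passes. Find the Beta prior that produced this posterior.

Under Beta–binomial conjugacy the posterior parameters are (a+s, b+f).
Subtract the data counts: 29−19=10, 55−35=20.

Beta(10, 20)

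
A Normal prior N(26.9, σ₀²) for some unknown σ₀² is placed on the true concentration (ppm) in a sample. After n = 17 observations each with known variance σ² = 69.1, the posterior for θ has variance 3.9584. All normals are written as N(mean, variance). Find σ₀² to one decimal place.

σ₀² = 151.4

Posterior precision equals prior precision plus data precision: 1/σ_n² = 1/σ₀² + n/σ².
So 1/σ₀² = 1/3.9584 − 17/69.1 = 0.252627 − 0.246020 = 0.006607.
Hence σ₀² = 1/0.006607 ≈ 151.4.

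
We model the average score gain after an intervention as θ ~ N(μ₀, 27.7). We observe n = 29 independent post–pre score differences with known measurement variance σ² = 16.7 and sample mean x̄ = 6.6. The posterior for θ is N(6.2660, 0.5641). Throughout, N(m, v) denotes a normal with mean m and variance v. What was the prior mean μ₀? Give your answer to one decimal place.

μ₀ = -9.8

The posterior mean is a precision-weighted average: μ_n = (τ₀μ₀ + τ_data·x̄)/(τ₀+τ_data), with τ₀=1/σ₀² and τ_data=n/σ².
Here τ₀ = 1/27.7 = 0.036101 and τ_data = 29/16.7 = 1.736527, so τ_n = 1.772628.
Rearranging for μ₀: μ₀ = (μ_n·τ_n − τ_data·x̄)/τ₀ = (6.2660·1.772628 − 1.736527·6.6) / 0.036101 = -0.353791/0.036101 ≈ -9.8.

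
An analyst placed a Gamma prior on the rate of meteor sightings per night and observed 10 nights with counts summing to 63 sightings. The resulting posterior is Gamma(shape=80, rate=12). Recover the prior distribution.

Gamma(shape=17, rate=2)

A Gamma(α, β) prior (rate parametrization) on a Poisson rate with n observations summing to S gives posterior Gamma(α+S, β+n).
So α = 80 − 63 = 17 and β = 12 − 10 = 2.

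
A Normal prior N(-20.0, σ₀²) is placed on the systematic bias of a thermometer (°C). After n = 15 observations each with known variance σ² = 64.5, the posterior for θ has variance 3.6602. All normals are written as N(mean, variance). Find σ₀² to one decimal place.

σ₀² = 24.6

Posterior precision equals prior precision plus data precision: 1/σ_n² = 1/σ₀² + n/σ².
So 1/σ₀² = 1/3.6602 − 15/64.5 = 0.273209 − 0.232558 = 0.040651.
Hence σ₀² = 1/0.040651 ≈ 24.6.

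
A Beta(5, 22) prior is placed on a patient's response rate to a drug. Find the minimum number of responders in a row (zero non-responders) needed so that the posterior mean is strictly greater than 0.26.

After k responders and 0 non-responders the posterior is Beta(5+k, 22), with mean (5+k)/(5+22+k).
Set (5+k)/(27+k) > 0.26 and solve: k > (0.26·27 − 5)/(1 − 0.26) = 2.730.
The smallest integer exceeding 2.730 is 3.

k = 3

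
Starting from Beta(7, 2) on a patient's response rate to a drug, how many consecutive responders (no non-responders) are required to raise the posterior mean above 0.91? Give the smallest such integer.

After k responders and 0 non-responders the posterior is Beta(7+k, 2), with mean (7+k)/(7+2+k).
Set (7+k)/(9+k) > 0.91 and solve: k > (0.91·9 − 7)/(1 − 0.91) = 13.222.
The smallest integer exceeding 13.222 is 14, and checking k=14: (21)/(23) = 0.9130 > 0.91.

k = 14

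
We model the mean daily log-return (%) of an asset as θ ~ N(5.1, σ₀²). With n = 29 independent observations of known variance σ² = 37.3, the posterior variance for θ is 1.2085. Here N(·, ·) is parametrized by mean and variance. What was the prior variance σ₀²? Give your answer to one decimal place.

Posterior precision equals prior precision plus data precision: 1/σ_n² = 1/σ₀² + n/σ².
So 1/σ₀² = 1/1.2085 − 29/37.3 = 0.827472 − 0.777480 = 0.049992.
Hence σ₀² = 1/0.049992 ≈ 20.0.

σ₀² = 20.0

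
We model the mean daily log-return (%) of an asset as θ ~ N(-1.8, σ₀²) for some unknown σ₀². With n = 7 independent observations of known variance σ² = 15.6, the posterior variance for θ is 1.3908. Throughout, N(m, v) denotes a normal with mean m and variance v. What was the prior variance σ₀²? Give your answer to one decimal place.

σ₀² = 3.7

Posterior precision equals prior precision plus data precision: 1/σ_n² = 1/σ₀² + n/σ².
So 1/σ₀² = 1/1.3908 − 7/15.6 = 0.719011 − 0.448718 = 0.270293.
Hence σ₀² = 1/0.270293 ≈ 3.7.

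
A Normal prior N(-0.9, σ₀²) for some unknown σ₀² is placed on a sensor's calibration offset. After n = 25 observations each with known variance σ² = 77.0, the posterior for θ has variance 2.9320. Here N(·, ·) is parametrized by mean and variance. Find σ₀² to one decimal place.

Posterior precision equals prior precision plus data precision: 1/σ_n² = 1/σ₀² + n/σ².
So 1/σ₀² = 1/2.9320 − 25/77.0 = 0.341064 − 0.324675 = 0.016389.
Hence σ₀² = 1/0.016389 ≈ 61.0.

σ₀² = 61.0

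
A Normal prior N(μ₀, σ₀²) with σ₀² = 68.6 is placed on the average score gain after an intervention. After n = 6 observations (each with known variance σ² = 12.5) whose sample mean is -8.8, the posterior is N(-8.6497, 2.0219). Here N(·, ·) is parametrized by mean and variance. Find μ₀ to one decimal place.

μ₀ = -3.7

With known observation variance, the Normal–Normal posterior has precision τ_n = τ₀ + n/σ² and mean μ_n = (τ₀μ₀ + (n/σ²)x̄)/τ_n.
Here τ₀ = 1/68.6 = 0.014577 and τ_data = 6/12.5 = 0.480000, so τ_n = 0.494577.
Rearranging for μ₀: μ₀ = (μ_n·τ_n − τ_data·x̄)/τ₀ = (-8.6497·0.494577 − 0.480000·-8.8) / 0.014577 = -0.053943/0.014577 ≈ -3.7.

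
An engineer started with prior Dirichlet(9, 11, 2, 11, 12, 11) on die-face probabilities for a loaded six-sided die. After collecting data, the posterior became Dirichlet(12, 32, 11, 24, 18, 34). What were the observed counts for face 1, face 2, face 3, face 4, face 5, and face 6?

For a Dirichlet(α) prior with multinomial counts c, the posterior is Dirichlet(α + c) componentwise.
Counts are posterior − prior componentwise: 12−9=3, 32−11=21, 11−2=9, 24−11=13, 18−12=6, 34−11=23.

counts (3, 21, 9, 13, 6, 23)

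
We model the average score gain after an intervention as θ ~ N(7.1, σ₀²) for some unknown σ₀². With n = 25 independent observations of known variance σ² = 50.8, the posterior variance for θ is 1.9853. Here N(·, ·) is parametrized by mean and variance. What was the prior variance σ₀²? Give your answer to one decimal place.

Posterior precision equals prior precision plus data precision: 1/σ_n² = 1/σ₀² + n/σ².
So 1/σ₀² = 1/1.9853 − 25/50.8 = 0.503702 − 0.492126 = 0.011576.
Hence σ₀² = 1/0.011576 ≈ 86.4.

σ₀² = 86.4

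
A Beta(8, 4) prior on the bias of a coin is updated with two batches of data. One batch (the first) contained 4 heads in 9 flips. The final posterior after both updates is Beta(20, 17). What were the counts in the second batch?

Because Beta–binomial updating is additive in the counts, the combined data contributed (α_post−α_prior, β_post−β_prior) successes and failures.
Total across both batches: 20−8=12 heads, 17−4=13 tails.
Subtract the first batch: 12−4=8 heads and 13−5=8 tails.

8 heads and 8 tails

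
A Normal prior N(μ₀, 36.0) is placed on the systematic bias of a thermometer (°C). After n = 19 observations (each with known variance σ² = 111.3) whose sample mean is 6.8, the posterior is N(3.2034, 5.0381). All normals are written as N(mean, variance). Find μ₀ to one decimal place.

μ₀ = -18.9

With known observation variance, the Normal–Normal posterior has precision τ_n = τ₀ + n/σ² and mean μ_n = (τ₀μ₀ + (n/σ²)x̄)/τ_n.
Here τ₀ = 1/36.0 = 0.027778 and τ_data = 19/111.3 = 0.170710, so τ_n = 0.198488.
Rearranging for μ₀: μ₀ = (μ_n·τ_n − τ_data·x̄)/τ₀ = (3.2034·0.198488 − 0.170710·6.8) / 0.027778 = -0.524992/0.027778 ≈ -18.9.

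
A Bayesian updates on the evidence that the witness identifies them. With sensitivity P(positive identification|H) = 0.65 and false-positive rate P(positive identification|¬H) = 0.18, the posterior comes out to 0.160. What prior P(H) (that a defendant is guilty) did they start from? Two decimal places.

P(H) = 0.05

Bayes' rule in odds form gives O(H|E) = O(H)·[P(E|H)/P(E|¬H)], hence O(H) = O(H|E)/LR.
Posterior odds = 0.160/(1−0.160) = 0.1905. LR = 0.65/0.18 = 3.6111.
Prior odds = 0.1905/3.6111 = 0.0528, so P(H) = 0.0528/(1+0.0528) ≈ 0.05.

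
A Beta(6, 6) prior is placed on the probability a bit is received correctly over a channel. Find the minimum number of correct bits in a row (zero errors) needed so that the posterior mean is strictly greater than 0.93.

After k correct bits and 0 errors the posterior is Beta(6+k, 6), with mean (6+k)/(6+6+k).
Set (6+k)/(12+k) > 0.93 and solve: k > (0.93·12 − 6)/(1 − 0.93) = 73.714.
The smallest integer exceeding 73.714 is 74.

k = 74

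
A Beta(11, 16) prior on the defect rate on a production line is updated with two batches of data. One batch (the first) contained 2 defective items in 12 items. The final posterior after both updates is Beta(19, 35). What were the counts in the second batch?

Sequential conjugate updates are equivalent to a single update on the pooled data, so total successes = posterior α − prior α and total failures = posterior β − prior β.
Total across both batches: 19−11=8 defective items, 35−16=19 good items.
Subtract the first batch: 8−2=6 defective items and 19−10=9 good items.

6 defective items and 9 good items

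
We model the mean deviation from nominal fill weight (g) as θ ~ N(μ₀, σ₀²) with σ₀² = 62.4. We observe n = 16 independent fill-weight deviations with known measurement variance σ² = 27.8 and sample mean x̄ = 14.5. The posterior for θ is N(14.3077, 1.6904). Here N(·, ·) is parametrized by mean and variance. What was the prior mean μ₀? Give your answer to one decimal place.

The posterior mean is a precision-weighted average: μ_n = (τ₀μ₀ + τ_data·x̄)/(τ₀+τ_data), with τ₀=1/σ₀² and τ_data=n/σ².
Here τ₀ = 1/62.4 = 0.016026 and τ_data = 16/27.8 = 0.575540, so τ_n = 0.591566.
Rearranging for μ₀: μ₀ = (μ_n·τ_n − τ_data·x̄)/τ₀ = (14.3077·0.591566 − 0.575540·14.5) / 0.016026 = 0.118619/0.016026 ≈ 7.4.

μ₀ = 7.4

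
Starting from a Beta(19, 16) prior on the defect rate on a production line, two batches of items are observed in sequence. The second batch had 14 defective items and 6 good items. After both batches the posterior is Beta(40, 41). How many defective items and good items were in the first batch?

7 defective items and 19 good items

Sequential conjugate updates are equivalent to a single update on the pooled data, so total successes = posterior α − prior α and total failures = posterior β − prior β.
Total across both batches: 40−19=21 defective items, 41−16=25 good items.
Subtract the second batch: 21−14=7 defective items and 25−6=19 good items.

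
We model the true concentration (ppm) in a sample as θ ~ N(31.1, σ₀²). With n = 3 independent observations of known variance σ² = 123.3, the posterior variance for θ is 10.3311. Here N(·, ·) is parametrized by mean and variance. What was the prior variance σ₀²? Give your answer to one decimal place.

For the Normal–Normal model with known σ², precisions add: τ_n = τ₀ + n/σ².
So 1/σ₀² = 1/10.3311 − 3/123.3 = 0.096795 − 0.024331 = 0.072464.
Hence σ₀² = 1/0.072464 ≈ 13.8.

σ₀² = 13.8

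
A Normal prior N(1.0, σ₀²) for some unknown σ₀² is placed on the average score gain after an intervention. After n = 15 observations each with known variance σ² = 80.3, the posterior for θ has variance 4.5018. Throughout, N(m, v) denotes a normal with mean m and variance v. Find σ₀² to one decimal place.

Posterior precision equals prior precision plus data precision: 1/σ_n² = 1/σ₀² + n/σ².
So 1/σ₀² = 1/4.5018 − 15/80.3 = 0.222133 − 0.186800 = 0.035333.
Hence σ₀² = 1/0.035333 ≈ 28.3.

σ₀² = 28.3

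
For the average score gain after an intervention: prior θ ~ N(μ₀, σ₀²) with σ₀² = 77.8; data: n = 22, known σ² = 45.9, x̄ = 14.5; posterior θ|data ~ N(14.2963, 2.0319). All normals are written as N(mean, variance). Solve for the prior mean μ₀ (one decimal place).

With known observation variance, the Normal–Normal posterior has precision τ_n = τ₀ + n/σ² and mean μ_n = (τ₀μ₀ + (n/σ²)x̄)/τ_n.
Here τ₀ = 1/77.8 = 0.012853 and τ_data = 22/45.9 = 0.479303, so τ_n = 0.492156.
Rearranging for μ₀: μ₀ = (μ_n·τ_n − τ_data·x̄)/τ₀ = (14.2963·0.492156 − 0.479303·14.5) / 0.012853 = 0.086116/0.012853 ≈ 6.7.

μ₀ = 6.7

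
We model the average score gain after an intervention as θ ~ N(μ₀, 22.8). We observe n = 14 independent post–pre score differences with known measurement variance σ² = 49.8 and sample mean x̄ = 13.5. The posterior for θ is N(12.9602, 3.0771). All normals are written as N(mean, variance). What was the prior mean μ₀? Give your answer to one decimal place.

μ₀ = 9.5

The posterior mean is a precision-weighted average: μ_n = (τ₀μ₀ + τ_data·x̄)/(τ₀+τ_data), with τ₀=1/σ₀² and τ_data=n/σ².
Here τ₀ = 1/22.8 = 0.043860 and τ_data = 14/49.8 = 0.281124, so τ_n = 0.324984.
Rearranging for μ₀: μ₀ = (μ_n·τ_n − τ_data·x̄)/τ₀ = (12.9602·0.324984 − 0.281124·13.5) / 0.043860 = 0.416684/0.043860 ≈ 9.5.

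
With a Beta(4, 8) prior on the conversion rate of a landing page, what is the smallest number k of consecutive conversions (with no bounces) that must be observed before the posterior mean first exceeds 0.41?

k = 2

After k conversions and 0 bounces the posterior is Beta(4+k, 8), with mean (4+k)/(4+8+k).
Set (4+k)/(12+k) > 0.41 and solve: k > (0.41·12 − 4)/(1 − 0.41) = 1.559.
The smallest integer exceeding 1.559 is 2.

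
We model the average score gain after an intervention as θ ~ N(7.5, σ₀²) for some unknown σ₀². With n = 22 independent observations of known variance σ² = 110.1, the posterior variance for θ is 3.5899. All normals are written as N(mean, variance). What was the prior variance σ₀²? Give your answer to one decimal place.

Posterior precision equals prior precision plus data precision: 1/σ_n² = 1/σ₀² + n/σ².
So 1/σ₀² = 1/3.5899 − 22/110.1 = 0.278559 − 0.199818 = 0.078741.
Hence σ₀² = 1/0.078741 ≈ 12.7.

σ₀² = 12.7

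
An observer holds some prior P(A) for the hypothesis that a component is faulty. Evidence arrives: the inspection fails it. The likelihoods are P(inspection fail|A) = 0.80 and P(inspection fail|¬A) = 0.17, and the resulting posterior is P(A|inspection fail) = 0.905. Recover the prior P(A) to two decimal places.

P(A) = 0.67

In odds form, posterior odds = prior odds × likelihood ratio, so prior odds = posterior odds ÷ LR.
Posterior odds = 0.905/(1−0.905) = 9.5263. LR = 0.80/0.17 = 4.7059.
Prior odds = 9.5263/4.7059 = 2.0243, so P(A) = 2.0243/(1+2.0243) ≈ 0.67.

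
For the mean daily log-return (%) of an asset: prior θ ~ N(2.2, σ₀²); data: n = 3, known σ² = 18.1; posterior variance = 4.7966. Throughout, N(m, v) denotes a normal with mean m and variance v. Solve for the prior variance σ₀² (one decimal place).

For the Normal–Normal model with known σ², precisions add: τ_n = τ₀ + n/σ².
So 1/σ₀² = 1/4.7966 − 3/18.1 = 0.208481 − 0.165746 = 0.042735.
Hence σ₀² = 1/0.042735 ≈ 23.4.

σ₀² = 23.4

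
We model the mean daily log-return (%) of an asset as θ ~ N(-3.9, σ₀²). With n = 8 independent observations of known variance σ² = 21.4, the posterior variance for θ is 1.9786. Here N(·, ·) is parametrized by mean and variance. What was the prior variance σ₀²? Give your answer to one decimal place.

σ₀² = 7.6

Posterior precision equals prior precision plus data precision: 1/σ_n² = 1/σ₀² + n/σ².
So 1/σ₀² = 1/1.9786 − 8/21.4 = 0.505408 − 0.373832 = 0.131576.
Hence σ₀² = 1/0.131576 ≈ 7.6.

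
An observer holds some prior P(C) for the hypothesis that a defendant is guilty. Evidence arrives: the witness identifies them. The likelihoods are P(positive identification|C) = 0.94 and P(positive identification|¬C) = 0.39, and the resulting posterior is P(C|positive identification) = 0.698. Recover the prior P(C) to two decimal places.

P(C) = 0.49

In odds form, posterior odds = prior odds × likelihood ratio, so prior odds = posterior odds ÷ LR.
Posterior odds = 0.698/(1−0.698) = 2.3113. LR = 0.94/0.39 = 2.4103.
Prior odds = 2.3113/2.4103 = 0.9589, so P(C) = 0.9589/(1+0.9589) ≈ 0.49.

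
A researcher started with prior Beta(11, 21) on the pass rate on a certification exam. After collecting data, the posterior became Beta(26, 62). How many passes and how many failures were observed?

15 passes and 41 failures

Beta is conjugate to the binomial likelihood: posterior = Beta(a+s, b+f).
Match parameters: s=26−11=15, f=62−21=41.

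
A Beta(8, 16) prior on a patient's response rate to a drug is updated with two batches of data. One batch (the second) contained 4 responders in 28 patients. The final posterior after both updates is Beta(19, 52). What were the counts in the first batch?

Sequential conjugate updates are equivalent to a single update on the pooled data, so total successes = posterior α − prior α and total failures = posterior β − prior β.
Total across both batches: 19−8=11 responders, 52−16=36 non-responders.
Subtract the second batch: 11−4=7 responders and 36−24=12 non-responders.

7 responders and 12 non-responders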